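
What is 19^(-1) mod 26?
11

gcd(19, 26) = 1, so the inverse exists.
Extended Euclidean algorithm on (26, 19):
26 = 1 × 19 + 7  ⟹  7 = (1)·26 + (-1)·19
19 = 2 × 7 + 5  ⟹  5 = (-2)·26 + (3)·19
7 = 1 × 5 + 2  ⟹  2 = (3)·26 + (-4)·19
5 = 2 × 2 + 1  ⟹  1 = (-8)·26 + (11)·19
So (11)·19 ≡ 1 (mod 26), i.e. 19^(-1) ≡ 11 (mod 26).
Check: 19 × 11 = 209 ≡ 1 (mod 26)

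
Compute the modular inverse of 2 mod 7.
4

gcd(2, 7) = 1, so the inverse exists.
Extended Euclidean algorithm on (7, 2):
7 = 3 × 2 + 1  ⟹  1 = (1)·7 + (-3)·2
So (-3)·2 ≡ 1 (mod 7), i.e. 2^(-1) ≡ -3 ≡ 4 (mod 7).
Check: 2 × 4 = 8 ≡ 1 (mod 7)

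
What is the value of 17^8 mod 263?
145

Repeated squaring. Binary of 8 = 1000.
17^1 ≡ 17 (mod 263); 17^2 ≡ 26 (mod 263); 17^4 ≡ 150 (mod 263); 17^8 ≡ 145 (mod 263)
17^8 = 17^8 ≡ 145 (mod 263)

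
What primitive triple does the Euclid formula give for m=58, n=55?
(339, 6380, 6389)

Euclid's formula: a = m² - n², b = 2mn, c = m² + n²
m = 58, n = 55
a = 58² - 55² = 3364 - 3025 = 339
b = 2 × 58 × 55 = 6380
c = 58² + 55² = 3364 + 3025 = 6389
Verification: 339² + 6380² = 114921 + 40704400 = 40819321 = 6389² ✓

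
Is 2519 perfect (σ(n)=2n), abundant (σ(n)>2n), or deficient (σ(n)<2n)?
deficient

Proper divisors of 2519: sum = 1 + 11 + 229 = 241
Since 241 < 2519, 2519 is deficient.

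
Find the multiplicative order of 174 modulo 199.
66

199 is prime, so ord(174) divides φ(199) = 198.
Divisors of 198: 1, 2, 3, 6, 9, 11, 18, 22, 33, 66, 99, 198.
Repeated squaring: 174^1 ≡ 174, 174^2 ≡ 28, 174^4 ≡ 187, 174^8 ≡ 144, 174^16 ≡ 40, 174^32 ≡ 8, 174^64 ≡ 64, 174^128 ≡ 116 (mod 199).
Test 174^d mod 199 for each divisor d in increasing order:
174^1 ≡ 174
174^2 ≡ 28
174^3 = 174^2·174^1 ≡ 96
174^6 = 174^4·174^2 ≡ 62
174^9 = 174^8·174^1 ≡ 181
174^11 = 174^8·174^2·174^1 ≡ 93
174^18 = 174^16·174^2 ≡ 125
174^22 = 174^16·174^4·174^2 ≡ 92
174^33 = 174^32·174^1 ≡ 198
174^66 = 174^64·174^2 ≡ 1  ← first divisor giving 1
The order is 66.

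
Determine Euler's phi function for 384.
128

384 = 2^7 × 3
φ(n) = n × ∏(1 - 1/p) for each prime p dividing n
φ(384) = 384 × (1 - 1/2) × (1 - 1/3) = 128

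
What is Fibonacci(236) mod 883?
388

Matrix identity: Q^n = [[F_(n+1), F_n], [F_n, F_(n-1)]] with Q = [[1,1],[1,0]].
n = 236 = 11101100₂. Square-and-multiply, entries mod 883:
Q^1 = [[1,1],[1,0]]
Q^3 = (Q^1)²·Q = [[3,2],[2,1]]
Q^7 = (Q^3)²·Q = [[21,13],[13,8]]
Q^14 = (Q^7)² = [[610,377],[377,233]]
Q^29 = (Q^14)²·Q = [[254,323],[323,814]]
Q^59 = (Q^29)²·Q = [[786,192],[192,594]]
Q^118 = (Q^59)² = [[357,60],[60,297]]
Q^236 = (Q^118)² = [[365,388],[388,860]]
F_236 mod 883 = Q^236[0][1] = 388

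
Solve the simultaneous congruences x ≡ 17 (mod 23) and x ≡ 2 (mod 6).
86

Using Chinese Remainder Theorem:
M = 23 × 6 = 138
M1 = 6, M2 = 23
y1 = 6^(-1) mod 23 = 4
y2 = 23^(-1) mod 6 = 5
x = (17×6×4 + 2×23×5) mod 138 = 86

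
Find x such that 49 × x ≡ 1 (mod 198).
97

gcd(49, 198) = 1, so the inverse exists.
Extended Euclidean algorithm on (198, 49):
198 = 4 × 49 + 2  ⟹  2 = (1)·198 + (-4)·49
49 = 24 × 2 + 1  ⟹  1 = (-24)·198 + (97)·49
So (97)·49 ≡ 1 (mod 198), i.e. 49^(-1) ≡ 97 (mod 198).
Check: 49 × 97 = 4753 ≡ 1 (mod 198)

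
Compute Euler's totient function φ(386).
192

386 = 2 × 193
φ(n) = n × ∏(1 - 1/p) for each prime p dividing n
φ(386) = 386 × (1 - 1/2) × (1 - 1/193) = 192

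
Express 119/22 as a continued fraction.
[5; 2, 2, 4]

Euclidean algorithm steps:
119 = 5 × 22 + 9
22 = 2 × 9 + 4
9 = 2 × 4 + 1
4 = 4 × 1 + 0
Continued fraction: [5; 2, 2, 4]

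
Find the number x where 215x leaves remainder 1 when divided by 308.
255

gcd(215, 308) = 1, so the inverse exists.
Extended Euclidean algorithm on (308, 215):
308 = 1 × 215 + 93  ⟹  93 = (1)·308 + (-1)·215
215 = 2 × 93 + 29  ⟹  29 = (-2)·308 + (3)·215
93 = 3 × 29 + 6  ⟹  6 = (7)·308 + (-10)·215
29 = 4 × 6 + 5  ⟹  5 = (-30)·308 + (43)·215
6 = 1 × 5 + 1  ⟹  1 = (37)·308 + (-53)·215
So (-53)·215 ≡ 1 (mod 308), i.e. 215^(-1) ≡ -53 ≡ 255 (mod 308).
Check: 215 × 255 = 54825 ≡ 1 (mod 308)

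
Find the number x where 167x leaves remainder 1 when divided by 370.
113

gcd(167, 370) = 1, so the inverse exists.
Extended Euclidean algorithm on (370, 167):
370 = 2 × 167 + 36  ⟹  36 = (1)·370 + (-2)·167
167 = 4 × 36 + 23  ⟹  23 = (-4)·370 + (9)·167
36 = 1 × 23 + 13  ⟹  13 = (5)·370 + (-11)·167
23 = 1 × 13 + 10  ⟹  10 = (-9)·370 + (20)·167
13 = 1 × 10 + 3  ⟹  3 = (14)·370 + (-31)·167
10 = 3 × 3 + 1  ⟹  1 = (-51)·370 + (113)·167
So (113)·167 ≡ 1 (mod 370), i.e. 167^(-1) ≡ 113 (mod 370).
Check: 167 × 113 = 18871 ≡ 1 (mod 370)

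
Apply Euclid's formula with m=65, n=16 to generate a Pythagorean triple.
(3969, 2080, 4481)

Euclid's formula: a = m² - n², b = 2mn, c = m² + n²
m = 65, n = 16
a = 65² - 16² = 4225 - 256 = 3969
b = 2 × 65 × 16 = 2080
c = 65² + 16² = 4225 + 256 = 4481
Verification: 3969² + 2080² = 15752961 + 4326400 = 20079361 = 4481² ✓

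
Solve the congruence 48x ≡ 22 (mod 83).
x ≡ 80 (mod 83)

gcd(48, 83) = 1, which divides 22, so solutions exist.
Find 48^(-1) mod 83 by the extended Euclidean algorithm:
83 = 1 × 48 + 35  ⟹  35 = (1)·83 + (-1)·48
48 = 1 × 35 + 13  ⟹  13 = (-1)·83 + (2)·48
35 = 2 × 13 + 9  ⟹  9 = (3)·83 + (-5)·48
13 = 1 × 9 + 4  ⟹  4 = (-4)·83 + (7)·48
9 = 2 × 4 + 1  ⟹  1 = (11)·83 + (-19)·48
So (-19)·48 ≡ 1 (mod 83), i.e. 48^(-1) ≡ -19 ≡ 64 (mod 83).
x ≡ 64 × 22 = 1408 ≡ 80 (mod 83).
Check: 48 × 80 = 3840 ≡ 22 (mod 83).
Unique solution: x ≡ 80 (mod 83)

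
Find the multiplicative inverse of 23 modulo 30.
17

gcd(23, 30) = 1, so the inverse exists.
Extended Euclidean algorithm on (30, 23):
30 = 1 × 23 + 7  ⟹  7 = (1)·30 + (-1)·23
23 = 3 × 7 + 2  ⟹  2 = (-3)·30 + (4)·23
7 = 3 × 2 + 1  ⟹  1 = (10)·30 + (-13)·23
So (-13)·23 ≡ 1 (mod 30), i.e. 23^(-1) ≡ -13 ≡ 17 (mod 30).
Check: 23 × 17 = 391 ≡ 1 (mod 30)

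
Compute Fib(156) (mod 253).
52

Matrix identity: Q^n = [[F_(n+1), F_n], [F_n, F_(n-1)]] with Q = [[1,1],[1,0]].
n = 156 = 10011100₂. Square-and-multiply, entries mod 253:
Q^1 = [[1,1],[1,0]]
Q^2 = (Q^1)² = [[2,1],[1,1]]
Q^4 = (Q^2)² = [[5,3],[3,2]]
Q^9 = (Q^4)²·Q = [[55,34],[34,21]]
Q^19 = (Q^9)²·Q = [[187,133],[133,54]]
Q^39 = (Q^19)²·Q = [[209,34],[34,175]]
Q^78 = (Q^39)² = [[56,153],[153,156]]
Q^156 = (Q^78)² = [[233,52],[52,181]]
F_156 mod 253 = Q^156[0][1] = 52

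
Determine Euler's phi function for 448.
192

448 = 2^6 × 7
φ(n) = n × ∏(1 - 1/p) for each prime p dividing n
φ(448) = 448 × (1 - 1/2) × (1 - 1/7) = 192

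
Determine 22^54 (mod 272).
240

Repeated squaring. Binary of 54 = 110110.
22^1 ≡ 22 (mod 272); 22^2 ≡ 212 (mod 272); 22^4 ≡ 64 (mod 272); 22^8 ≡ 16 (mod 272); 22^16 ≡ 256 (mod 272); 22^32 ≡ 256 (mod 272)
22^54 = 22^2 × 22^4 × 22^16 × 22^32 ≡ 240 (mod 272)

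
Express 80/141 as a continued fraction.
[0; 1, 1, 3, 4, 1, 3]

Euclidean algorithm steps:
80 = 0 × 141 + 80
141 = 1 × 80 + 61
80 = 1 × 61 + 19
61 = 3 × 19 + 4
19 = 4 × 4 + 3
4 = 1 × 3 + 1
3 = 3 × 1 + 0
Continued fraction: [0; 1, 1, 3, 4, 1, 3]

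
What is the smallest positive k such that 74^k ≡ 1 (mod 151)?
75

151 is prime, so ord(74) divides φ(151) = 150.
Divisors of 150: 1, 2, 3, 5, 6, 10, 15, 25, 30, 50, 75, 150.
Repeated squaring: 74^1 ≡ 74, 74^2 ≡ 40, 74^4 ≡ 90, 74^8 ≡ 97, 74^16 ≡ 47, 74^32 ≡ 95, 74^64 ≡ 116, 74^128 ≡ 17 (mod 151).
Test 74^d mod 151 for each divisor d in increasing order:
74^1 ≡ 74
74^2 ≡ 40
74^3 = 74^2·74^1 ≡ 91
74^5 = 74^4·74^1 ≡ 16
74^6 = 74^4·74^2 ≡ 127
74^10 = 74^8·74^2 ≡ 105
74^15 = 74^8·74^4·74^2·74^1 ≡ 19
74^25 = 74^16·74^8·74^1 ≡ 32
74^30 = 74^16·74^8·74^4·74^2 ≡ 59
74^50 = 74^32·74^16·74^2 ≡ 118
74^75 = 74^64·74^8·74^2·74^1 ≡ 1  ← first divisor giving 1
The order is 75.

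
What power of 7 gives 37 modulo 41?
8

Baby-step giant-step with step n = ⌈√41⌉ = 7.
Baby steps 7^j mod 41 (j:value) for j=0..6: 0:1, 1:7, 2:8, 3:15, 4:23, 5:38, 6:20.
Giant-step multiplier: 7^(-7) ≡ 7^(40-7) = 7^33 ≡ 29 (mod 41).
Giant steps γ_i = 37·29^i mod 41: γ_0=37, γ_1=7 (in table at j=1).
x = i·n + j = 1·7 + 1 = 8.
Check: 7^8 ≡ 37 (mod 41).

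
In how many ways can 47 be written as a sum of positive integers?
124754

p(n) counts ways to write n as a sum of positive integers (order ignored).
Euler's pentagonal recurrence: p(k) = p(k-1) + p(k-2) - p(k-5) - p(k-7) + p(k-12) + p(k-15) - ... (offsets j(3j∓1)/2, signs ++--, p(0)=1, p(<0)=0).
DP table for k = 0..46: p(0)=1, p(1)=1, p(2)=2, p(3)=3, p(4)=5, p(5)=7, p(6)=11, p(7)=15, p(8)=22, p(9)=30, p(10)=42, p(11)=56, p(12)=77, p(13)=101, p(14)=135, p(15)=176, p(16)=231, p(17)=297, p(18)=385, p(19)=490, p(20)=627, p(21)=792, p(22)=1002, p(23)=1255, p(24)=1575, p(25)=1958, p(26)=2436, p(27)=3010, p(28)=3718, p(29)=4565, p(30)=5604, p(31)=6842, p(32)=8349, p(33)=10143, p(34)=12310, p(35)=14883, p(36)=17977, p(37)=21637, p(38)=26015, p(39)=31185, p(40)=37338, p(41)=44583, p(42)=53174, p(43)=63261, p(44)=75175, p(45)=89134, p(46)=105558.
Final step: p(47) = p(46) + p(45) - p(42) - p(40) + p(35) + p(32) - p(25) - p(21) + p(12) + p(7)
= 105558 + 89134 - 53174 - 37338 + 14883 + 8349 - 1958 - 792 + 77 + 15
= 124754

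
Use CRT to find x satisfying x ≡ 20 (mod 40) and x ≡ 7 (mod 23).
260

Using Chinese Remainder Theorem:
M = 40 × 23 = 920
M1 = 23, M2 = 40
y1 = 23^(-1) mod 40 = 7
y2 = 40^(-1) mod 23 = 19
x = (20×23×7 + 7×40×19) mod 920 = 260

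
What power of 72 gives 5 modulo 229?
34

Baby-step giant-step with step n = ⌈√229⌉ = 16.
Baby steps 72^j mod 229 (j:value) for j=0..15: 0:1, 1:72, 2:146, 3:207, 4:19, 5:223, 6:26, 7:40, 8:132, 9:115, 10:36, 11:73, 12:218, 13:124, 14:226, 15:13.
Giant-step multiplier: 72^(-16) ≡ 72^(228-16) = 72^212 ≡ 126 (mod 229).
Giant steps γ_i = 5·126^i mod 229: γ_0=5, γ_1=172, γ_2=146 (in table at j=2).
x = i·n + j = 2·16 + 2 = 34.
Check: 72^34 ≡ 5 (mod 229).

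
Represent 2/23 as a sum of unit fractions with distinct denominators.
1/12 + 1/276

Greedy algorithm:
2/23: ceiling(23/2) = 12, use 1/12
1/276: ceiling(276/1) = 276, use 1/276
Result: 2/23 = 1/12 + 1/276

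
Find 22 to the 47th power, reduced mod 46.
22

Repeated squaring. Binary of 47 = 101111.
22^1 ≡ 22 (mod 46); 22^2 ≡ 24 (mod 46); 22^4 ≡ 24 (mod 46); 22^8 ≡ 24 (mod 46); 22^16 ≡ 24 (mod 46); 22^32 ≡ 24 (mod 46)
22^47 = 22^1 × 22^2 × 22^4 × 22^8 × 22^32 ≡ 22 (mod 46)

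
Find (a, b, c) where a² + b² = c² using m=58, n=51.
(763, 5916, 5965)

Euclid's formula: a = m² - n², b = 2mn, c = m² + n²
m = 58, n = 51
a = 58² - 51² = 3364 - 2601 = 763
b = 2 × 58 × 51 = 5916
c = 58² + 51² = 3364 + 2601 = 5965
Verification: 763² + 5916² = 582169 + 34999056 = 35581225 = 5965² ✓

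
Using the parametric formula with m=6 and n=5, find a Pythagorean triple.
(11, 60, 61)

Euclid's formula: a = m² - n², b = 2mn, c = m² + n²
m = 6, n = 5
a = 6² - 5² = 36 - 25 = 11
b = 2 × 6 × 5 = 60
c = 6² + 5² = 36 + 25 = 61
Verification: 11² + 60² = 121 + 3600 = 3721 = 61² ✓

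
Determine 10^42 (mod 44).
12

Repeated squaring. Binary of 42 = 101010.
10^1 ≡ 10 (mod 44); 10^2 ≡ 12 (mod 44); 10^4 ≡ 12 (mod 44); 10^8 ≡ 12 (mod 44); 10^16 ≡ 12 (mod 44); 10^32 ≡ 12 (mod 44)
10^42 = 10^2 × 10^8 × 10^32 ≡ 12 (mod 44)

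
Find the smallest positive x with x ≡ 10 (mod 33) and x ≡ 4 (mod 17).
208

Using Chinese Remainder Theorem:
M = 33 × 17 = 561
M1 = 17, M2 = 33
y1 = 17^(-1) mod 33 = 2
y2 = 33^(-1) mod 17 = 16
x = (10×17×2 + 4×33×16) mod 561 = 208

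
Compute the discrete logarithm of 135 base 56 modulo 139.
43

Baby-step giant-step with step n = ⌈√139⌉ = 12.
Baby steps 56^j mod 139 (j:value) for j=0..11: 0:1, 1:56, 2:78, 3:59, 4:107, 5:15, 6:6, 7:58, 8:51, 9:76, 10:86, 11:90.
Giant-step multiplier: 56^(-12) ≡ 56^(138-12) = 56^126 ≡ 112 (mod 139).
Giant steps γ_i = 135·112^i mod 139: γ_0=135, γ_1=108, γ_2=3, γ_3=58 (in table at j=7).
x = i·n + j = 3·12 + 7 = 43.
Check: 56^43 ≡ 135 (mod 139).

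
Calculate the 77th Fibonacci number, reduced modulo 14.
9

Matrix identity: Q^n = [[F_(n+1), F_n], [F_n, F_(n-1)]] with Q = [[1,1],[1,0]].
n = 77 = 1001101₂. Square-and-multiply, entries mod 14:
Q^1 = [[1,1],[1,0]]
Q^2 = (Q^1)² = [[2,1],[1,1]]
Q^4 = (Q^2)² = [[5,3],[3,2]]
Q^9 = (Q^4)²·Q = [[13,6],[6,7]]
Q^19 = (Q^9)²·Q = [[3,9],[9,8]]
Q^38 = (Q^19)² = [[6,1],[1,5]]
Q^77 = (Q^38)²·Q = [[6,9],[9,11]]
F_77 mod 14 = Q^77[0][1] = 9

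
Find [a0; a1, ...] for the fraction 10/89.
[0; 8, 1, 9]

Euclidean algorithm steps:
10 = 0 × 89 + 10
89 = 8 × 10 + 9
10 = 1 × 9 + 1
9 = 9 × 1 + 0
Continued fraction: [0; 8, 1, 9]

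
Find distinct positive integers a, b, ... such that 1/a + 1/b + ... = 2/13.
1/7 + 1/91

Greedy algorithm:
2/13: ceiling(13/2) = 7, use 1/7
1/91: ceiling(91/1) = 91, use 1/91
Result: 2/13 = 1/7 + 1/91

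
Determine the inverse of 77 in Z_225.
38

gcd(77, 225) = 1, so the inverse exists.
Extended Euclidean algorithm on (225, 77):
225 = 2 × 77 + 71  ⟹  71 = (1)·225 + (-2)·77
77 = 1 × 71 + 6  ⟹  6 = (-1)·225 + (3)·77
71 = 11 × 6 + 5  ⟹  5 = (12)·225 + (-35)·77
6 = 1 × 5 + 1  ⟹  1 = (-13)·225 + (38)·77
So (38)·77 ≡ 1 (mod 225), i.e. 77^(-1) ≡ 38 (mod 225).
Check: 77 × 38 = 2926 ≡ 1 (mod 225)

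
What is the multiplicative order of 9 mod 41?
4

41 is prime, so ord(9) divides φ(41) = 40.
Divisors of 40: 1, 2, 4, 5, 8, 10, 20, 40.
Repeated squaring: 9^1 ≡ 9, 9^2 ≡ 40, 9^4 ≡ 1, 9^8 ≡ 1, 9^16 ≡ 1, 9^32 ≡ 1 (mod 41).
Test 9^d mod 41 for each divisor d in increasing order:
9^1 ≡ 9
9^2 ≡ 40
9^4 ≡ 1  ← first divisor giving 1
The order is 4.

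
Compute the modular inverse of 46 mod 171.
145

gcd(46, 171) = 1, so the inverse exists.
Extended Euclidean algorithm on (171, 46):
171 = 3 × 46 + 33  ⟹  33 = (1)·171 + (-3)·46
46 = 1 × 33 + 13  ⟹  13 = (-1)·171 + (4)·46
33 = 2 × 13 + 7  ⟹  7 = (3)·171 + (-11)·46
13 = 1 × 7 + 6  ⟹  6 = (-4)·171 + (15)·46
7 = 1 × 6 + 1  ⟹  1 = (7)·171 + (-26)·46
So (-26)·46 ≡ 1 (mod 171), i.e. 46^(-1) ≡ -26 ≡ 145 (mod 171).
Check: 46 × 145 = 6670 ≡ 1 (mod 171)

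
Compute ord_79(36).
39

79 is prime, so ord(36) divides φ(79) = 78.
Divisors of 78: 1, 2, 3, 6, 13, 26, 39, 78.
Repeated squaring: 36^1 ≡ 36, 36^2 ≡ 32, 36^4 ≡ 76, 36^8 ≡ 9, 36^16 ≡ 2, 36^32 ≡ 4, 36^64 ≡ 16 (mod 79).
Test 36^d mod 79 for each divisor d in increasing order:
36^1 ≡ 36
36^2 ≡ 32
36^3 = 36^2·36^1 ≡ 46
36^6 = 36^4·36^2 ≡ 62
36^13 = 36^8·36^4·36^1 ≡ 55
36^26 = 36^16·36^8·36^2 ≡ 23
36^39 = 36^32·36^4·36^2·36^1 ≡ 1  ← first divisor giving 1
The order is 39.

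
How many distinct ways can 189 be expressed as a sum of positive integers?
1527273599625

p(n) counts ways to write n as a sum of positive integers (order ignored).
Euler's pentagonal recurrence: p(k) = p(k-1) + p(k-2) - p(k-5) - p(k-7) + p(k-12) + p(k-15) - ... (offsets j(3j∓1)/2, signs ++--, p(0)=1, p(<0)=0).
DP table for k = 0..188: p(0)=1, p(1)=1, p(2)=2, p(3)=3, p(4)=5, p(5)=7, p(6)=11, p(7)=15, p(8)=22, p(9)=30, p(10)=42, p(11)=56, p(12)=77, p(13)=101, p(14)=135, p(15)=176, p(16)=231, p(17)=297, p(18)=385, p(19)=490, p(20)=627, p(21)=792, p(22)=1002, p(23)=1255, p(24)=1575, p(25)=1958, p(26)=2436, p(27)=3010, p(28)=3718, p(29)=4565, p(30)=5604, p(31)=6842, p(32)=8349, p(33)=10143, p(34)=12310, p(35)=14883, p(36)=17977, p(37)=21637, p(38)=26015, p(39)=31185, p(40)=37338, p(41)=44583, p(42)=53174, p(43)=63261, p(44)=75175, p(45)=89134, p(46)=105558, p(47)=124754, p(48)=147273, p(49)=173525, p(50)=204226, p(51)=239943, p(52)=281589, p(53)=329931, p(54)=386155, p(55)=451276, p(56)=526823, p(57)=614154, p(58)=715220, p(59)=831820, p(60)=966467, p(61)=1121505, p(62)=1300156, p(63)=1505499, p(64)=1741630, p(65)=2012558, p(66)=2323520, p(67)=2679689, p(68)=3087735, p(69)=3554345, p(70)=4087968, p(71)=4697205, p(72)=5392783, p(73)=6185689, p(74)=7089500, p(75)=8118264, p(76)=9289091, p(77)=10619863, p(78)=12132164, p(79)=13848650, p(80)=15796476, p(81)=18004327, p(82)=20506255, p(83)=23338469, p(84)=26543660, p(85)=30167357, p(86)=34262962, p(87)=38887673, p(88)=44108109, p(89)=49995925, p(90)=56634173, p(91)=64112359, p(92)=72533807, p(93)=82010177, p(94)=92669720, p(95)=104651419, p(96)=118114304, p(97)=133230930, p(98)=150198136, p(99)=169229875, p(100)=190569292, p(101)=214481126, p(102)=241265379, p(103)=271248950, p(104)=304801365, p(105)=342325709, p(106)=384276336, p(107)=431149389, p(108)=483502844, p(109)=541946240, p(110)=607163746, p(111)=679903203, p(112)=761002156, p(113)=851376628, p(114)=952050665, p(115)=1064144451, p(116)=1188908248, p(117)=1327710076, p(118)=1482074143, p(119)=1653668665, p(120)=1844349560, p(121)=2056148051, p(122)=2291320912, p(123)=2552338241, p(124)=2841940500, p(125)=3163127352, p(126)=3519222692, p(127)=3913864295, p(128)=4351078600, p(129)=4835271870, p(130)=5371315400, p(131)=5964539504, p(132)=6620830889, p(133)=7346629512, p(134)=8149040695, p(135)=9035836076, p(136)=10015581680, p(137)=11097645016, p(138)=12292341831, p(139)=13610949895, p(140)=15065878135, p(141)=16670689208, p(142)=18440293320, p(143)=20390982757, p(144)=22540654445, p(145)=24908858009, p(146)=27517052599, p(147)=30388671978, p(148)=33549419497, p(149)=37027355200, p(150)=40853235313, p(151)=45060624582, p(152)=49686288421, p(153)=54770336324, p(154)=60356673280, p(155)=66493182097, p(156)=73232243759, p(157)=80630964769, p(158)=88751778802, p(159)=97662728555, p(160)=107438159466, p(161)=118159068427, p(162)=129913904637, p(163)=142798995930, p(164)=156919475295, p(165)=172389800255, p(166)=189334822579, p(167)=207890420102, p(168)=228204732751, p(169)=250438925115, p(170)=274768617130, p(171)=301384802048, p(172)=330495499613, p(173)=362326859895, p(174)=397125074750, p(175)=435157697830, p(176)=476715857290, p(177)=522115831195, p(178)=571701605655, p(179)=625846753120, p(180)=684957390936, p(181)=749474411781, p(182)=819876908323, p(183)=896684817527, p(184)=980462880430, p(185)=1071823774337, p(186)=1171432692373, p(187)=1280011042268, p(188)=1398341745571.
Final step: p(189) = p(188) + p(187) - p(184) - p(182) + p(177) + p(174) - p(167) - p(163) + p(154) + p(149) - p(138) - p(132) + p(119) + p(112) - p(97) - p(89) + p(72) + p(63) - p(44) - p(34) + p(13) + p(2)
= 1398341745571 + 1280011042268 - 980462880430 - 819876908323 + 522115831195 + 397125074750 - 207890420102 - 142798995930 + 60356673280 + 37027355200 - 12292341831 - 6620830889 + 1653668665 + 761002156 - 133230930 - 49995925 + 5392783 + 1505499 - 75175 - 12310 + 101 + 2
= 1527273599625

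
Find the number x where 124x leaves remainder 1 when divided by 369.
247

gcd(124, 369) = 1, so the inverse exists.
Extended Euclidean algorithm on (369, 124):
369 = 2 × 124 + 121  ⟹  121 = (1)·369 + (-2)·124
124 = 1 × 121 + 3  ⟹  3 = (-1)·369 + (3)·124
121 = 40 × 3 + 1  ⟹  1 = (41)·369 + (-122)·124
So (-122)·124 ≡ 1 (mod 369), i.e. 124^(-1) ≡ -122 ≡ 247 (mod 369).
Check: 124 × 247 = 30628 ≡ 1 (mod 369)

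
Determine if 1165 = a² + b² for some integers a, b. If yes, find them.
3² + 34² (a=3, b=34)

Factorization: 1165 = 5 × 233
By Fermat: n is sum of two squares iff every prime p ≡ 3 (mod 4) appears to even power.
All primes ≡ 3 (mod 4) appear to even power.
Search a = 0, 1, 2, … for 1165 - a² a perfect square: first hit at a = 3: 1165 - 9 = 1156 = 34².
1165 = 3² + 34² = 9 + 1156 ✓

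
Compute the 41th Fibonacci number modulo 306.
175

Matrix identity: Q^n = [[F_(n+1), F_n], [F_n, F_(n-1)]] with Q = [[1,1],[1,0]].
n = 41 = 101001₂. Square-and-multiply, entries mod 306:
Q^1 = [[1,1],[1,0]]
Q^2 = (Q^1)² = [[2,1],[1,1]]
Q^5 = (Q^2)²·Q = [[8,5],[5,3]]
Q^10 = (Q^5)² = [[89,55],[55,34]]
Q^20 = (Q^10)² = [[236,33],[33,203]]
Q^41 = (Q^20)²·Q = [[280,175],[175,105]]
F_41 mod 306 = Q^41[0][1] = 175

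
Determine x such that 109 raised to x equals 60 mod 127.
44

Baby-step giant-step with step n = ⌈√127⌉ = 12.
Baby steps 109^j mod 127 (j:value) for j=0..11: 0:1, 1:109, 2:70, 3:10, 4:74, 5:65, 6:100, 7:105, 8:15, 9:111, 10:34, 11:23.
Giant-step multiplier: 109^(-12) ≡ 109^(126-12) = 109^114 ≡ 50 (mod 127).
Giant steps γ_i = 60·50^i mod 127: γ_0=60, γ_1=79, γ_2=13, γ_3=15 (in table at j=8).
x = i·n + j = 3·12 + 8 = 44.
Check: 109^44 ≡ 60 (mod 127).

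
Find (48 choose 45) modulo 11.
4

Using Lucas' theorem:
Write n=48 and k=45 in base 11:
n in base 11: [4, 4]
k in base 11: [4, 1]
C(48,45) mod 11 = ∏ C(n_i, k_i) mod 11
Digit binomials (mod 11): C(4,4) = 1; C(4,1) = 4
Product: 1 × 4 = 4 ≡ 4 (mod 11)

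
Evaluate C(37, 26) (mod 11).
3

Using Lucas' theorem:
Write n=37 and k=26 in base 11:
n in base 11: [3, 4]
k in base 11: [2, 4]
C(37,26) mod 11 = ∏ C(n_i, k_i) mod 11
Digit binomials (mod 11): C(3,2) = 3; C(4,4) = 1
Product: 3 × 1 = 3 ≡ 3 (mod 11)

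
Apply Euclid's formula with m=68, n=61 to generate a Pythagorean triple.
(903, 8296, 8345)

Euclid's formula: a = m² - n², b = 2mn, c = m² + n²
m = 68, n = 61
a = 68² - 61² = 4624 - 3721 = 903
b = 2 × 68 × 61 = 8296
c = 68² + 61² = 4624 + 3721 = 8345
Verification: 903² + 8296² = 815409 + 68823616 = 69639025 = 8345² ✓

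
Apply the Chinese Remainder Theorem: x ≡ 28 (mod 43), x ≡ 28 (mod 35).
28

Using Chinese Remainder Theorem:
M = 43 × 35 = 1505
M1 = 35, M2 = 43
y1 = 35^(-1) mod 43 = 16
y2 = 43^(-1) mod 35 = 22
x = (28×35×16 + 28×43×22) mod 1505 = 28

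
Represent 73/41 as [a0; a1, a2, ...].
[1; 1, 3, 1, 1, 4]

Euclidean algorithm steps:
73 = 1 × 41 + 32
41 = 1 × 32 + 9
32 = 3 × 9 + 5
9 = 1 × 5 + 4
5 = 1 × 4 + 1
4 = 4 × 1 + 0
Continued fraction: [1; 1, 3, 1, 1, 4]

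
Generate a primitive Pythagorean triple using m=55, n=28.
(2241, 3080, 3809)

Euclid's formula: a = m² - n², b = 2mn, c = m² + n²
m = 55, n = 28
a = 55² - 28² = 3025 - 784 = 2241
b = 2 × 55 × 28 = 3080
c = 55² + 28² = 3025 + 784 = 3809
Verification: 2241² + 3080² = 5022081 + 9486400 = 14508481 = 3809² ✓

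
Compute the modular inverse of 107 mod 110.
73

gcd(107, 110) = 1, so the inverse exists.
Extended Euclidean algorithm on (110, 107):
110 = 1 × 107 + 3  ⟹  3 = (1)·110 + (-1)·107
107 = 35 × 3 + 2  ⟹  2 = (-35)·110 + (36)·107
3 = 1 × 2 + 1  ⟹  1 = (36)·110 + (-37)·107
So (-37)·107 ≡ 1 (mod 110), i.e. 107^(-1) ≡ -37 ≡ 73 (mod 110).
Check: 107 × 73 = 7811 ≡ 1 (mod 110)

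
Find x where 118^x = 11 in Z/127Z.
34

Baby-step giant-step with step n = ⌈√127⌉ = 12.
Baby steps 118^j mod 127 (j:value) for j=0..11: 0:1, 1:118, 2:81, 3:33, 4:84, 5:6, 6:73, 7:105, 8:71, 9:123, 10:36, 11:57.
Giant-step multiplier: 118^(-12) ≡ 118^(126-12) = 118^114 ≡ 76 (mod 127).
Giant steps γ_i = 11·76^i mod 127: γ_0=11, γ_1=74, γ_2=36 (in table at j=10).
x = i·n + j = 2·12 + 10 = 34.
Check: 118^34 ≡ 11 (mod 127).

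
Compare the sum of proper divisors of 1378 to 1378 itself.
deficient

Proper divisors of 1378: sum = 1 + 2 + 13 + 26 + 53 + 106 + 689 = 890
Since 890 < 1378, 1378 is deficient.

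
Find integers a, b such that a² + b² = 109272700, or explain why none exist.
Not possible

Factorization: 109272700 = 2^2 × 5^2 × 103^3
By Fermat: n is sum of two squares iff every prime p ≡ 3 (mod 4) appears to even power.
Prime(s) ≡ 3 (mod 4) with odd exponent: [(103, 3)]
Therefore 109272700 cannot be expressed as a² + b².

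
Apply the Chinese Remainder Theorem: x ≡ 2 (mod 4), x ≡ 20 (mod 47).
114

Using Chinese Remainder Theorem:
M = 4 × 47 = 188
M1 = 47, M2 = 4
y1 = 47^(-1) mod 4 = 3
y2 = 4^(-1) mod 47 = 12
x = (2×47×3 + 20×4×12) mod 188 = 114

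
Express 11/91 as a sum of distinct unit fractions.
1/9 + 1/103 + 1/16872 + 1/474423768

Greedy algorithm:
11/91: ceiling(91/11) = 9, use 1/9
8/819: ceiling(819/8) = 103, use 1/103
5/84357: ceiling(84357/5) = 16872, use 1/16872
1/474423768: ceiling(474423768/1) = 474423768, use 1/474423768
Result: 11/91 = 1/9 + 1/103 + 1/16872 + 1/474423768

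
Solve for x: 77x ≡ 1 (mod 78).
77

gcd(77, 78) = 1, so the inverse exists.
Extended Euclidean algorithm on (78, 77):
78 = 1 × 77 + 1  ⟹  1 = (1)·78 + (-1)·77
So (-1)·77 ≡ 1 (mod 78), i.e. 77^(-1) ≡ -1 ≡ 77 (mod 78).
Check: 77 × 77 = 5929 ≡ 1 (mod 78)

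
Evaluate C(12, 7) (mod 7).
1

Using Lucas' theorem:
Write n=12 and k=7 in base 7:
n in base 7: [1, 5]
k in base 7: [1, 0]
C(12,7) mod 7 = ∏ C(n_i, k_i) mod 7
Digit binomials (mod 7): C(1,1) = 1; C(5,0) = 1
Product: 1 × 1 = 1 ≡ 1 (mod 7)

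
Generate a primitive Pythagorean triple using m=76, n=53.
(2967, 8056, 8585)

Euclid's formula: a = m² - n², b = 2mn, c = m² + n²
m = 76, n = 53
a = 76² - 53² = 5776 - 2809 = 2967
b = 2 × 76 × 53 = 8056
c = 76² + 53² = 5776 + 2809 = 8585
Verification: 2967² + 8056² = 8803089 + 64899136 = 73702225 = 8585² ✓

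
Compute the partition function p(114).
952050665

p(n) counts ways to write n as a sum of positive integers (order ignored).
Euler's pentagonal recurrence: p(k) = p(k-1) + p(k-2) - p(k-5) - p(k-7) + p(k-12) + p(k-15) - ... (offsets j(3j∓1)/2, signs ++--, p(0)=1, p(<0)=0).
DP table for k = 0..113: p(0)=1, p(1)=1, p(2)=2, p(3)=3, p(4)=5, p(5)=7, p(6)=11, p(7)=15, p(8)=22, p(9)=30, p(10)=42, p(11)=56, p(12)=77, p(13)=101, p(14)=135, p(15)=176, p(16)=231, p(17)=297, p(18)=385, p(19)=490, p(20)=627, p(21)=792, p(22)=1002, p(23)=1255, p(24)=1575, p(25)=1958, p(26)=2436, p(27)=3010, p(28)=3718, p(29)=4565, p(30)=5604, p(31)=6842, p(32)=8349, p(33)=10143, p(34)=12310, p(35)=14883, p(36)=17977, p(37)=21637, p(38)=26015, p(39)=31185, p(40)=37338, p(41)=44583, p(42)=53174, p(43)=63261, p(44)=75175, p(45)=89134, p(46)=105558, p(47)=124754, p(48)=147273, p(49)=173525, p(50)=204226, p(51)=239943, p(52)=281589, p(53)=329931, p(54)=386155, p(55)=451276, p(56)=526823, p(57)=614154, p(58)=715220, p(59)=831820, p(60)=966467, p(61)=1121505, p(62)=1300156, p(63)=1505499, p(64)=1741630, p(65)=2012558, p(66)=2323520, p(67)=2679689, p(68)=3087735, p(69)=3554345, p(70)=4087968, p(71)=4697205, p(72)=5392783, p(73)=6185689, p(74)=7089500, p(75)=8118264, p(76)=9289091, p(77)=10619863, p(78)=12132164, p(79)=13848650, p(80)=15796476, p(81)=18004327, p(82)=20506255, p(83)=23338469, p(84)=26543660, p(85)=30167357, p(86)=34262962, p(87)=38887673, p(88)=44108109, p(89)=49995925, p(90)=56634173, p(91)=64112359, p(92)=72533807, p(93)=82010177, p(94)=92669720, p(95)=104651419, p(96)=118114304, p(97)=133230930, p(98)=150198136, p(99)=169229875, p(100)=190569292, p(101)=214481126, p(102)=241265379, p(103)=271248950, p(104)=304801365, p(105)=342325709, p(106)=384276336, p(107)=431149389, p(108)=483502844, p(109)=541946240, p(110)=607163746, p(111)=679903203, p(112)=761002156, p(113)=851376628.
Final step: p(114) = p(113) + p(112) - p(109) - p(107) + p(102) + p(99) - p(92) - p(88) + p(79) + p(74) - p(63) - p(57) + p(44) + p(37) - p(22) - p(14)
= 851376628 + 761002156 - 541946240 - 431149389 + 241265379 + 169229875 - 72533807 - 44108109 + 13848650 + 7089500 - 1505499 - 614154 + 75175 + 21637 - 1002 - 135
= 952050665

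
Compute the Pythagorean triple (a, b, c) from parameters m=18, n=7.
(275, 252, 373)

Euclid's formula: a = m² - n², b = 2mn, c = m² + n²
m = 18, n = 7
a = 18² - 7² = 324 - 49 = 275
b = 2 × 18 × 7 = 252
c = 18² + 7² = 324 + 49 = 373
Verification: 275² + 252² = 75625 + 63504 = 139129 = 373² ✓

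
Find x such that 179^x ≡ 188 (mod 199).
54

Baby-step giant-step with step n = ⌈√199⌉ = 15.
Baby steps 179^j mod 199 (j:value) for j=0..14: 0:1, 1:179, 2:2, 3:159, 4:4, 5:119, 6:8, 7:39, 8:16, 9:78, 10:32, 11:156, 12:64, 13:113, 14:128.
Giant-step multiplier: 179^(-15) ≡ 179^(198-15) = 179^183 ≡ 59 (mod 199).
Giant steps γ_i = 188·59^i mod 199: γ_0=188, γ_1=147, γ_2=116, γ_3=78 (in table at j=9).
x = i·n + j = 3·15 + 9 = 54.
Check: 179^54 ≡ 188 (mod 199).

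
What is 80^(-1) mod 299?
228

gcd(80, 299) = 1, so the inverse exists.
Extended Euclidean algorithm on (299, 80):
299 = 3 × 80 + 59  ⟹  59 = (1)·299 + (-3)·80
80 = 1 × 59 + 21  ⟹  21 = (-1)·299 + (4)·80
59 = 2 × 21 + 17  ⟹  17 = (3)·299 + (-11)·80
21 = 1 × 17 + 4  ⟹  4 = (-4)·299 + (15)·80
17 = 4 × 4 + 1  ⟹  1 = (19)·299 + (-71)·80
So (-71)·80 ≡ 1 (mod 299), i.e. 80^(-1) ≡ -71 ≡ 228 (mod 299).
Check: 80 × 228 = 18240 ≡ 1 (mod 299)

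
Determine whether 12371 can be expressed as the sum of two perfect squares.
Not possible

Factorization: 12371 = 89 × 139
By Fermat: n is sum of two squares iff every prime p ≡ 3 (mod 4) appears to even power.
Prime(s) ≡ 3 (mod 4) with odd exponent: [(139, 1)]
Therefore 12371 cannot be expressed as a² + b².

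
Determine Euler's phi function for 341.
300

341 = 11 × 31
φ(n) = n × ∏(1 - 1/p) for each prime p dividing n
φ(341) = 341 × (1 - 1/11) × (1 - 1/31) = 300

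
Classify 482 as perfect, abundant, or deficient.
deficient

Proper divisors of 482: sum = 1 + 2 + 241 = 244
Since 244 < 482, 482 is deficient.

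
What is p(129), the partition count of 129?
4835271870

p(n) counts ways to write n as a sum of positive integers (order ignored).
Euler's pentagonal recurrence: p(k) = p(k-1) + p(k-2) - p(k-5) - p(k-7) + p(k-12) + p(k-15) - ... (offsets j(3j∓1)/2, signs ++--, p(0)=1, p(<0)=0).
DP table for k = 0..128: p(0)=1, p(1)=1, p(2)=2, p(3)=3, p(4)=5, p(5)=7, p(6)=11, p(7)=15, p(8)=22, p(9)=30, p(10)=42, p(11)=56, p(12)=77, p(13)=101, p(14)=135, p(15)=176, p(16)=231, p(17)=297, p(18)=385, p(19)=490, p(20)=627, p(21)=792, p(22)=1002, p(23)=1255, p(24)=1575, p(25)=1958, p(26)=2436, p(27)=3010, p(28)=3718, p(29)=4565, p(30)=5604, p(31)=6842, p(32)=8349, p(33)=10143, p(34)=12310, p(35)=14883, p(36)=17977, p(37)=21637, p(38)=26015, p(39)=31185, p(40)=37338, p(41)=44583, p(42)=53174, p(43)=63261, p(44)=75175, p(45)=89134, p(46)=105558, p(47)=124754, p(48)=147273, p(49)=173525, p(50)=204226, p(51)=239943, p(52)=281589, p(53)=329931, p(54)=386155, p(55)=451276, p(56)=526823, p(57)=614154, p(58)=715220, p(59)=831820, p(60)=966467, p(61)=1121505, p(62)=1300156, p(63)=1505499, p(64)=1741630, p(65)=2012558, p(66)=2323520, p(67)=2679689, p(68)=3087735, p(69)=3554345, p(70)=4087968, p(71)=4697205, p(72)=5392783, p(73)=6185689, p(74)=7089500, p(75)=8118264, p(76)=9289091, p(77)=10619863, p(78)=12132164, p(79)=13848650, p(80)=15796476, p(81)=18004327, p(82)=20506255, p(83)=23338469, p(84)=26543660, p(85)=30167357, p(86)=34262962, p(87)=38887673, p(88)=44108109, p(89)=49995925, p(90)=56634173, p(91)=64112359, p(92)=72533807, p(93)=82010177, p(94)=92669720, p(95)=104651419, p(96)=118114304, p(97)=133230930, p(98)=150198136, p(99)=169229875, p(100)=190569292, p(101)=214481126, p(102)=241265379, p(103)=271248950, p(104)=304801365, p(105)=342325709, p(106)=384276336, p(107)=431149389, p(108)=483502844, p(109)=541946240, p(110)=607163746, p(111)=679903203, p(112)=761002156, p(113)=851376628, p(114)=952050665, p(115)=1064144451, p(116)=1188908248, p(117)=1327710076, p(118)=1482074143, p(119)=1653668665, p(120)=1844349560, p(121)=2056148051, p(122)=2291320912, p(123)=2552338241, p(124)=2841940500, p(125)=3163127352, p(126)=3519222692, p(127)=3913864295, p(128)=4351078600.
Final step: p(129) = p(128) + p(127) - p(124) - p(122) + p(117) + p(114) - p(107) - p(103) + p(94) + p(89) - p(78) - p(72) + p(59) + p(52) - p(37) - p(29) + p(12) + p(3)
= 4351078600 + 3913864295 - 2841940500 - 2291320912 + 1327710076 + 952050665 - 431149389 - 271248950 + 92669720 + 49995925 - 12132164 - 5392783 + 831820 + 281589 - 21637 - 4565 + 77 + 3
= 4835271870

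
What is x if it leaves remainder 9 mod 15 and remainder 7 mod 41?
294

Using Chinese Remainder Theorem:
M = 15 × 41 = 615
M1 = 41, M2 = 15
y1 = 41^(-1) mod 15 = 11
y2 = 15^(-1) mod 41 = 11
x = (9×41×11 + 7×15×11) mod 615 = 294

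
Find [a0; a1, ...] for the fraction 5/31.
[0; 6, 5]

Euclidean algorithm steps:
5 = 0 × 31 + 5
31 = 6 × 5 + 1
5 = 5 × 1 + 0
Continued fraction: [0; 6, 5]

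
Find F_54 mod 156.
116

Matrix identity: Q^n = [[F_(n+1), F_n], [F_n, F_(n-1)]] with Q = [[1,1],[1,0]].
n = 54 = 110110₂. Square-and-multiply, entries mod 156:
Q^1 = [[1,1],[1,0]]
Q^3 = (Q^1)²·Q = [[3,2],[2,1]]
Q^6 = (Q^3)² = [[13,8],[8,5]]
Q^13 = (Q^6)²·Q = [[65,77],[77,144]]
Q^27 = (Q^13)²·Q = [[39,14],[14,25]]
Q^54 = (Q^27)² = [[1,116],[116,41]]
F_54 mod 156 = Q^54[0][1] = 116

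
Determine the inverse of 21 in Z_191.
91

gcd(21, 191) = 1, so the inverse exists.
Extended Euclidean algorithm on (191, 21):
191 = 9 × 21 + 2  ⟹  2 = (1)·191 + (-9)·21
21 = 10 × 2 + 1  ⟹  1 = (-10)·191 + (91)·21
So (91)·21 ≡ 1 (mod 191), i.e. 21^(-1) ≡ 91 (mod 191).
Check: 21 × 91 = 1911 ≡ 1 (mod 191)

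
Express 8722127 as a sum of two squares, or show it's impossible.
Not possible

Factorization: 8722127 = 29 × 67^3
By Fermat: n is sum of two squares iff every prime p ≡ 3 (mod 4) appears to even power.
Prime(s) ≡ 3 (mod 4) with odd exponent: [(67, 3)]
Therefore 8722127 cannot be expressed as a² + b².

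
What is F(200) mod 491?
163

Matrix identity: Q^n = [[F_(n+1), F_n], [F_n, F_(n-1)]] with Q = [[1,1],[1,0]].
n = 200 = 11001000₂. Square-and-multiply, entries mod 491:
Q^1 = [[1,1],[1,0]]
Q^3 = (Q^1)²·Q = [[3,2],[2,1]]
Q^6 = (Q^3)² = [[13,8],[8,5]]
Q^12 = (Q^6)² = [[233,144],[144,89]]
Q^25 = (Q^12)²·Q = [[116,393],[393,214]]
Q^50 = (Q^25)² = [[474,66],[66,408]]
Q^100 = (Q^50)² = [[226,274],[274,443]]
Q^200 = (Q^100)² = [[456,163],[163,293]]
F_200 mod 491 = Q^200[0][1] = 163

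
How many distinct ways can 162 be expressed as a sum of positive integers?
129913904637

p(n) counts ways to write n as a sum of positive integers (order ignored).
Euler's pentagonal recurrence: p(k) = p(k-1) + p(k-2) - p(k-5) - p(k-7) + p(k-12) + p(k-15) - ... (offsets j(3j∓1)/2, signs ++--, p(0)=1, p(<0)=0).
DP table for k = 0..161: p(0)=1, p(1)=1, p(2)=2, p(3)=3, p(4)=5, p(5)=7, p(6)=11, p(7)=15, p(8)=22, p(9)=30, p(10)=42, p(11)=56, p(12)=77, p(13)=101, p(14)=135, p(15)=176, p(16)=231, p(17)=297, p(18)=385, p(19)=490, p(20)=627, p(21)=792, p(22)=1002, p(23)=1255, p(24)=1575, p(25)=1958, p(26)=2436, p(27)=3010, p(28)=3718, p(29)=4565, p(30)=5604, p(31)=6842, p(32)=8349, p(33)=10143, p(34)=12310, p(35)=14883, p(36)=17977, p(37)=21637, p(38)=26015, p(39)=31185, p(40)=37338, p(41)=44583, p(42)=53174, p(43)=63261, p(44)=75175, p(45)=89134, p(46)=105558, p(47)=124754, p(48)=147273, p(49)=173525, p(50)=204226, p(51)=239943, p(52)=281589, p(53)=329931, p(54)=386155, p(55)=451276, p(56)=526823, p(57)=614154, p(58)=715220, p(59)=831820, p(60)=966467, p(61)=1121505, p(62)=1300156, p(63)=1505499, p(64)=1741630, p(65)=2012558, p(66)=2323520, p(67)=2679689, p(68)=3087735, p(69)=3554345, p(70)=4087968, p(71)=4697205, p(72)=5392783, p(73)=6185689, p(74)=7089500, p(75)=8118264, p(76)=9289091, p(77)=10619863, p(78)=12132164, p(79)=13848650, p(80)=15796476, p(81)=18004327, p(82)=20506255, p(83)=23338469, p(84)=26543660, p(85)=30167357, p(86)=34262962, p(87)=38887673, p(88)=44108109, p(89)=49995925, p(90)=56634173, p(91)=64112359, p(92)=72533807, p(93)=82010177, p(94)=92669720, p(95)=104651419, p(96)=118114304, p(97)=133230930, p(98)=150198136, p(99)=169229875, p(100)=190569292, p(101)=214481126, p(102)=241265379, p(103)=271248950, p(104)=304801365, p(105)=342325709, p(106)=384276336, p(107)=431149389, p(108)=483502844, p(109)=541946240, p(110)=607163746, p(111)=679903203, p(112)=761002156, p(113)=851376628, p(114)=952050665, p(115)=1064144451, p(116)=1188908248, p(117)=1327710076, p(118)=1482074143, p(119)=1653668665, p(120)=1844349560, p(121)=2056148051, p(122)=2291320912, p(123)=2552338241, p(124)=2841940500, p(125)=3163127352, p(126)=3519222692, p(127)=3913864295, p(128)=4351078600, p(129)=4835271870, p(130)=5371315400, p(131)=5964539504, p(132)=6620830889, p(133)=7346629512, p(134)=8149040695, p(135)=9035836076, p(136)=10015581680, p(137)=11097645016, p(138)=12292341831, p(139)=13610949895, p(140)=15065878135, p(141)=16670689208, p(142)=18440293320, p(143)=20390982757, p(144)=22540654445, p(145)=24908858009, p(146)=27517052599, p(147)=30388671978, p(148)=33549419497, p(149)=37027355200, p(150)=40853235313, p(151)=45060624582, p(152)=49686288421, p(153)=54770336324, p(154)=60356673280, p(155)=66493182097, p(156)=73232243759, p(157)=80630964769, p(158)=88751778802, p(159)=97662728555, p(160)=107438159466, p(161)=118159068427.
Final step: p(162) = p(161) + p(160) - p(157) - p(155) + p(150) + p(147) - p(140) - p(136) + p(127) + p(122) - p(111) - p(105) + p(92) + p(85) - p(70) - p(62) + p(45) + p(36) - p(17) - p(7)
= 118159068427 + 107438159466 - 80630964769 - 66493182097 + 40853235313 + 30388671978 - 15065878135 - 10015581680 + 3913864295 + 2291320912 - 679903203 - 342325709 + 72533807 + 30167357 - 4087968 - 1300156 + 89134 + 17977 - 297 - 15
= 129913904637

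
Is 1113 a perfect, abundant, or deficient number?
deficient

Proper divisors of 1113: sum = 1 + 3 + 7 + 21 + 53 + 159 + 371 = 615
Since 615 < 1113, 1113 is deficient.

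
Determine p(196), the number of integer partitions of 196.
2814570987591

p(n) counts ways to write n as a sum of positive integers (order ignored).
Euler's pentagonal recurrence: p(k) = p(k-1) + p(k-2) - p(k-5) - p(k-7) + p(k-12) + p(k-15) - ... (offsets j(3j∓1)/2, signs ++--, p(0)=1, p(<0)=0).
DP table for k = 0..195: p(0)=1, p(1)=1, p(2)=2, p(3)=3, p(4)=5, p(5)=7, p(6)=11, p(7)=15, p(8)=22, p(9)=30, p(10)=42, p(11)=56, p(12)=77, p(13)=101, p(14)=135, p(15)=176, p(16)=231, p(17)=297, p(18)=385, p(19)=490, p(20)=627, p(21)=792, p(22)=1002, p(23)=1255, p(24)=1575, p(25)=1958, p(26)=2436, p(27)=3010, p(28)=3718, p(29)=4565, p(30)=5604, p(31)=6842, p(32)=8349, p(33)=10143, p(34)=12310, p(35)=14883, p(36)=17977, p(37)=21637, p(38)=26015, p(39)=31185, p(40)=37338, p(41)=44583, p(42)=53174, p(43)=63261, p(44)=75175, p(45)=89134, p(46)=105558, p(47)=124754, p(48)=147273, p(49)=173525, p(50)=204226, p(51)=239943, p(52)=281589, p(53)=329931, p(54)=386155, p(55)=451276, p(56)=526823, p(57)=614154, p(58)=715220, p(59)=831820, p(60)=966467, p(61)=1121505, p(62)=1300156, p(63)=1505499, p(64)=1741630, p(65)=2012558, p(66)=2323520, p(67)=2679689, p(68)=3087735, p(69)=3554345, p(70)=4087968, p(71)=4697205, p(72)=5392783, p(73)=6185689, p(74)=7089500, p(75)=8118264, p(76)=9289091, p(77)=10619863, p(78)=12132164, p(79)=13848650, p(80)=15796476, p(81)=18004327, p(82)=20506255, p(83)=23338469, p(84)=26543660, p(85)=30167357, p(86)=34262962, p(87)=38887673, p(88)=44108109, p(89)=49995925, p(90)=56634173, p(91)=64112359, p(92)=72533807, p(93)=82010177, p(94)=92669720, p(95)=104651419, p(96)=118114304, p(97)=133230930, p(98)=150198136, p(99)=169229875, p(100)=190569292, p(101)=214481126, p(102)=241265379, p(103)=271248950, p(104)=304801365, p(105)=342325709, p(106)=384276336, p(107)=431149389, p(108)=483502844, p(109)=541946240, p(110)=607163746, p(111)=679903203, p(112)=761002156, p(113)=851376628, p(114)=952050665, p(115)=1064144451, p(116)=1188908248, p(117)=1327710076, p(118)=1482074143, p(119)=1653668665, p(120)=1844349560, p(121)=2056148051, p(122)=2291320912, p(123)=2552338241, p(124)=2841940500, p(125)=3163127352, p(126)=3519222692, p(127)=3913864295, p(128)=4351078600, p(129)=4835271870, p(130)=5371315400, p(131)=5964539504, p(132)=6620830889, p(133)=7346629512, p(134)=8149040695, p(135)=9035836076, p(136)=10015581680, p(137)=11097645016, p(138)=12292341831, p(139)=13610949895, p(140)=15065878135, p(141)=16670689208, p(142)=18440293320, p(143)=20390982757, p(144)=22540654445, p(145)=24908858009, p(146)=27517052599, p(147)=30388671978, p(148)=33549419497, p(149)=37027355200, p(150)=40853235313, p(151)=45060624582, p(152)=49686288421, p(153)=54770336324, p(154)=60356673280, p(155)=66493182097, p(156)=73232243759, p(157)=80630964769, p(158)=88751778802, p(159)=97662728555, p(160)=107438159466, p(161)=118159068427, p(162)=129913904637, p(163)=142798995930, p(164)=156919475295, p(165)=172389800255, p(166)=189334822579, p(167)=207890420102, p(168)=228204732751, p(169)=250438925115, p(170)=274768617130, p(171)=301384802048, p(172)=330495499613, p(173)=362326859895, p(174)=397125074750, p(175)=435157697830, p(176)=476715857290, p(177)=522115831195, p(178)=571701605655, p(179)=625846753120, p(180)=684957390936, p(181)=749474411781, p(182)=819876908323, p(183)=896684817527, p(184)=980462880430, p(185)=1071823774337, p(186)=1171432692373, p(187)=1280011042268, p(188)=1398341745571, p(189)=1527273599625, p(190)=1667727404093, p(191)=1820701100652, p(192)=1987276856363, p(193)=2168627105469, p(194)=2366022741845, p(195)=2580840212973.
Final step: p(196) = p(195) + p(194) - p(191) - p(189) + p(184) + p(181) - p(174) - p(170) + p(161) + p(156) - p(145) - p(139) + p(126) + p(119) - p(104) - p(96) + p(79) + p(70) - p(51) - p(41) + p(20) + p(9)
= 2580840212973 + 2366022741845 - 1820701100652 - 1527273599625 + 980462880430 + 749474411781 - 397125074750 - 274768617130 + 118159068427 + 73232243759 - 24908858009 - 13610949895 + 3519222692 + 1653668665 - 304801365 - 118114304 + 13848650 + 4087968 - 239943 - 44583 + 627 + 30
= 2814570987591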